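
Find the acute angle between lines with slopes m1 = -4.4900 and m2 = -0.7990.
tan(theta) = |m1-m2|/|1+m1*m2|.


m1-m2 = -3.691
1+m1*m2 = 4.58751
tan(theta) = |-3.691/4.58751| = 0.804576
theta = arctan(|-3.691/4.58751|) = 38.8193 degrees (acute angle)

38.8193 degrees


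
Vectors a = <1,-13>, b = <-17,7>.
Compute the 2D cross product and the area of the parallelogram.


cross = 1*7 + 13*(-17) = 7 - 221 = -214
Parallelogram area = |-214| = 214

cross = -214, parallelogram area = 214


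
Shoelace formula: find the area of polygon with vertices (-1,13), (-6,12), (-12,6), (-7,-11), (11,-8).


sum(xi*y_{i+1}) = -1*12 - 6*6 - 12*(-11) - 7*(-8) + 11*13 = 283
sum(yi*x_{i+1}) = 13*(-6) + 12*(-12) + 6*(-7) - 11*11 - 8*(-1) = -377
Area = |283 + 377|/2 = 660/2 = 330.0000

330.0000 sq units


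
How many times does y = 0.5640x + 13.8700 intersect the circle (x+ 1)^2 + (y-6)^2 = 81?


Substitute y = 0.5640x + 13.8700: (x+ 1)^2 + (0.5640x+13.8700-6)^2 = 81
Expand to Ax^2 + Bx + C = 0, where b-k = 7.87
A = 1+m^2 = 1.318096
B = 2(m(b-k) - h) = 2(0.5640*7.87 + 1) = 10.87736
C = h^2 + (b-k)^2 - r^2 = 1 + 61.9369 - 81 = -18.0631
disc = B^2-4AC = 118.3170 + 95.2356 = 213.5526
disc > 0

2 intersection points


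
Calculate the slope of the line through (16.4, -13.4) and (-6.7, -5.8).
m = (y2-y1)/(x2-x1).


dy = -5.8 + 13.4 = 7.6
dx = -6.7 - 16.4 = -23.1
m = 7.6/(-23.1) = -0.3290

m = -0.3290


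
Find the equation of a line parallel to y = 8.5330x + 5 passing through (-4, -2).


Parallel lines have equal slopes.
m2 = 8.5330
b2 = -2 - 8.5330*(-4) = 32.1320

y = 8.5330x + 32.1320


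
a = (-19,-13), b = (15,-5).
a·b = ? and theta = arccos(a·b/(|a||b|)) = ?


a·b = -19*15 - 13*(-5) = -285 + 65 = -220
|a| = sqrt(361+169) = 23.0217
|b| = sqrt(225+25) = 15.8114
cos(theta) = -220/(sqrt(530)*sqrt(250)) = -220/sqrt(132500) = -0.604386
theta = arccos(-220/sqrt(132500)) = 127.1847 degrees

a·b = -220, theta = 127.1847 deg


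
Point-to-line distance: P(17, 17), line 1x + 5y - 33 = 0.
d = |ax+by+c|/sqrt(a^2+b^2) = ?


|1*17 + 5*17 - 33| = |69| = 69
sqrt(1 + 25) = sqrt(26) = 5.0990
d = 69/sqrt(26) = 13.5320

13.5320


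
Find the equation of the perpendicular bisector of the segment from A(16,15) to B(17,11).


Midpoint = (16.5, 13)
Slope of AB = dy/dx = -4/1 = -4.0000
Perp slope = -dx/dy = 1/4 = 0.2500
b = My - (perp slope)*Mx = 13 + (1*16.5)/(-4) = 13 - 4.1250 = 8.8750

y = 0.2500x + 8.8750


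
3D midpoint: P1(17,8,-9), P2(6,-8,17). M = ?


Mx = (17+6)/2 = 11.5000
My = (8- 8)/2 = 0
Mz = (-9+17)/2 = 4.0000

M = (11.5000, 0, 4.0000)


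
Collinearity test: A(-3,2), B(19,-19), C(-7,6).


-3*(-19-6) + 19*(6-2) - 7*(2+ 19)
= 75 + 76 - 147 = 4

No, not collinear (determinant = 4)


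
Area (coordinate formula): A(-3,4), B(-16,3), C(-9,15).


-3*(3-15) = 36
-16*(15-4) = -176
-9*(4-3) = -9
sum = -149
Area = |-149|/2 = 74.5000

74.5000 sq units


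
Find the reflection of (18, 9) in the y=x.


Reflection rule for y=x: (y, x)
(18, 9) -> (9, 18)

(9, 18)


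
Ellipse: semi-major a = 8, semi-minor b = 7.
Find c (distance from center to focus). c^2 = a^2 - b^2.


c^2 = 8^2 - 7^2 = 64 - 49 = 15
c = sqrt(15) = 3.8730

c = 3.8730


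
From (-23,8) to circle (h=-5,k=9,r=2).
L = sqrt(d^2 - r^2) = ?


d = sqrt((-23+ 5)^2 + (8-9)^2) = sqrt(324+1) = 18.0278
L = sqrt(325.0000 - 4) = sqrt(321.0000) = 17.9165

17.9165


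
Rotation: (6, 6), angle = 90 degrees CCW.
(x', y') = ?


cos(90) = 0, sin(90) = 1
x' = 6*0 - 6*1 = -6
y' = 6*1 + 6*0 = 6

(-6, 6)


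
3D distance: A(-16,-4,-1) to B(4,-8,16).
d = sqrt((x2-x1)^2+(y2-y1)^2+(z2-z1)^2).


dx=20, dy=-4, dz=17
d = sqrt(400+16+289) = sqrt(705) = 26.5518

26.5518


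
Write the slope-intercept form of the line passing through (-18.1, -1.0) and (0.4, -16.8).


m = (-15.8)/(18.5) = -0.8541
b = y1 - m*x1 = -1.0 - (-15.8*(-18.1))/(18.5) = -1.0 - 15.4584 = -16.4584

y = -0.8541x - 16.4584


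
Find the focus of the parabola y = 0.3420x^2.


a = 0.3420
4a = 1.3680
focus = (0, 1/1.3680) = (0, 0.7310)

Focus = (0, 0.7310)


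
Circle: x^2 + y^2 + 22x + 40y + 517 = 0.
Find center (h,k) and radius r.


h = -D/2 = -22/2 = -11
k = -E/2 = -40/2 = -20
r^2 = h^2 + k^2 - F = 121 + 400 - 517 = 4
r = 2

Center (-11, -20), radius = 2


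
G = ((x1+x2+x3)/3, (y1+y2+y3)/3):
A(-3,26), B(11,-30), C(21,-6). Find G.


Gx = (-3+11+21)/3 = 29/3 = 9.6667
Gy = (26- 30- 6)/3 = -10/3 = -3.3333

G = (9.6667, -3.3333)


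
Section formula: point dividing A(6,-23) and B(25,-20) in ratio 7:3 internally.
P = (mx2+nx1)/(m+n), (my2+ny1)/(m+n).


Px = (7*25 + 3*6)/10 = 193/10 = 19.3000
Py = (7*(-20) + 3*(-23))/10 = -209/10 = -20.9000

P = (19.3000, -20.9000)


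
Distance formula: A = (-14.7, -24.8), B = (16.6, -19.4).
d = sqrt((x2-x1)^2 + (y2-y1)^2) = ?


dx = 16.6 + 14.7 = 31.3
dy = -19.4 + 24.8 = 5.4
d = sqrt(979.69 + 29.16) = sqrt(1008.85) = 31.7624

31.7624


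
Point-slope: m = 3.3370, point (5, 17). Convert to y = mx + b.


y - 17 = 3.3370(x - 5)
y = 3.3370x + 17 - 3.3370*5
y = 3.3370x + 0.3150

y = 3.3370x + 0.3150


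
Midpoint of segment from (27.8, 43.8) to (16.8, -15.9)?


Mx = (27.8 + 16.8)/2 = 44.6/2 = 22.3000
My = (43.8 - 15.9)/2 = 27.9/2 = 13.9500

(22.3000, 13.9500)


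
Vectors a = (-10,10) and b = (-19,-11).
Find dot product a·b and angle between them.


a·b = -10*(-19) + 10*(-11) = 190 - 110 = 80
|a| = sqrt(100+100) = 14.1421
|b| = sqrt(361+121) = 21.9545
cos(theta) = 80/(sqrt(200)*sqrt(482)) = 80/sqrt(96400) = 0.257663
theta = arccos(80/sqrt(96400)) = 75.0686 degrees

a·b = 80, theta = 75.0686 deg


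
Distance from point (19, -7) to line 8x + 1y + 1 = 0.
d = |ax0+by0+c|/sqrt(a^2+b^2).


|8*19 + 1*(-7) + 1| = |146| = 146
sqrt(64 + 1) = sqrt(65) = 8.0623
d = 146/sqrt(65) = 18.1091

18.1091


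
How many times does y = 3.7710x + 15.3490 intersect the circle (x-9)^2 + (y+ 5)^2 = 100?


Substitute y = 3.7710x + 15.3490: (x-9)^2 + (3.7710x+15.3490+ 5)^2 = 100
Expand to Ax^2 + Bx + C = 0, where b-k = 20.349
A = 1+m^2 = 15.220441
B = 2(m(b-k) - h) = 2(3.7710*20.349 - 9) = 135.472158
C = h^2 + (b-k)^2 - r^2 = 81 + 414.081801 - 100 = 395.081801
disc = B^2-4AC = 18352.7056 - 24053.2770 = -5700.5714
disc < 0

0 intersection points


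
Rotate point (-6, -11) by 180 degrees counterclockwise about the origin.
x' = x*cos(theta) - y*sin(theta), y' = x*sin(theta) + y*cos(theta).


cos(180) = -1, sin(180) = 0
x' = -6*(-1) + 11*0 = 6
y' = -6*0 - 11*(-1) = 11

(6, 11)


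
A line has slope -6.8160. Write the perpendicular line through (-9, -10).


Perpendicular slope = -1/m1 = -1/(-6.8160) = 0.1467
b2 = y0 - m2*x0 = -10 - 9/(-6.8160) = -10 + 1.3204 = -8.6796

y = 0.1467x - 8.6796


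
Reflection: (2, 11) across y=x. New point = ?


Reflection rule for y=x: (y, x)
(2, 11) -> (11, 2)

(11, 2)


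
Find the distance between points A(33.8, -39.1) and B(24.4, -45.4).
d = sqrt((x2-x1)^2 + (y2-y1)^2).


dx = 24.4 - 33.8 = -9.4
dy = -45.4 + 39.1 = -6.3
d = sqrt(88.36 + 39.69) = sqrt(128.05) = 11.3159

11.3159


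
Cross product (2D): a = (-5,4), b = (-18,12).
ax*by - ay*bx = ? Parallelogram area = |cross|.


cross = -5*12 - 4*(-18) = -60 + 72 = 12
Parallelogram area = |12| = 12

cross = 12, parallelogram area = 12


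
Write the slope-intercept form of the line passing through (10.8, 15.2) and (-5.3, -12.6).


m = (-27.8)/(-16.1) = 1.7267
b = y1 - m*x1 = 15.2 - (-27.8*10.8)/(-16.1) = 15.2 - 18.6484 = -3.4484

y = 1.7267x - 3.4484


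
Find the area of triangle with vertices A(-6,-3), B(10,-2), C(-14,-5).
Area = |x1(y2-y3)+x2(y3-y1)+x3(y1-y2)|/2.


-6*(-2+ 5) = -18
10*(-5+ 3) = -20
-14*(-3+ 2) = 14
sum = -24
Area = |-24|/2 = 12.0000

12.0000 sq units


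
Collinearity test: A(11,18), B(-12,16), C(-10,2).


11*(16-2) - 12*(2-18) - 10*(18-16)
= 154 + 192 - 20 = 326

No, not collinear (determinant = 326)


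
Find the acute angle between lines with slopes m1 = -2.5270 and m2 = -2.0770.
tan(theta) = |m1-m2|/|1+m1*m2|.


m1-m2 = -0.45
1+m1*m2 = 6.248579
tan(theta) = |-0.45/6.248579| = 0.072016
theta = arctan(|-0.45/6.248579|) = 4.1191 degrees (acute angle)

4.1191 degrees


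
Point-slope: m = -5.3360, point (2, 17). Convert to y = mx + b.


y - 17 = -5.3360(x - 2)
y = -5.3360x + 17 + 5.3360*2
y = -5.3360x + 27.6720

y = -5.3360x + 27.6720


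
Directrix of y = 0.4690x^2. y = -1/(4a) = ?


a = 0.4690
1/(4a) = 0.5330
directrix: y = -0.5330 = -0.5330

y = -0.5330


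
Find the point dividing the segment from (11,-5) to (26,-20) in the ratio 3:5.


Px = (3*26 + 5*11)/8 = 133/8 = 16.6250
Py = (3*(-20) + 5*(-5))/8 = -85/8 = -10.6250

P = (16.6250, -10.6250)


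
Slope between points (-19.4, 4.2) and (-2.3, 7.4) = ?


dy = 7.4 - 4.2 = 3.2
dx = -2.3 + 19.4 = 17.1
m = 3.2/17.1 = 0.1871

m = 0.1871


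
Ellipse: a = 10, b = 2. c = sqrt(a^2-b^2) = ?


c^2 = 10^2 - 2^2 = 100 - 4 = 96
c = sqrt(96) = 9.7980

c = 9.7980


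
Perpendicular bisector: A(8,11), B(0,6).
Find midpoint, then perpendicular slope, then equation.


Midpoint = (4, 8.5)
Slope of AB = dy/dx = -5/(-8) = 0.6250
Perp slope = -dx/dy = -8/5 = -1.6000
b = My - (perp slope)*Mx = 8.5 + (-8*4)/(-5) = 8.5 + 6.4000 = 14.9000

y = -1.6000x + 14.9000


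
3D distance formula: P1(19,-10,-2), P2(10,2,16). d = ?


dx=-9, dy=12, dz=18
d = sqrt(81+144+324) = sqrt(549) = 23.4307

23.4307


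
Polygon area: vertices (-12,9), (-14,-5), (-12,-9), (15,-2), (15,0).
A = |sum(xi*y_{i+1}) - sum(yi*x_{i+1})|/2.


sum(xi*y_{i+1}) = -12*(-5) - 14*(-9) - 12*(-2) + 15*0 + 15*9 = 345
sum(yi*x_{i+1}) = 9*(-14) - 5*(-12) - 9*15 - 2*15 + 0*(-12) = -231
Area = |345 + 231|/2 = 576/2 = 288.0000

288.0000 sq units


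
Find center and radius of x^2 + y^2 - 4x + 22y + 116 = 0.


h = -D/2 = 4/2 = 2
k = -E/2 = -22/2 = -11
r^2 = h^2 + k^2 - F = 4 + 121 - 116 = 9
r = 3

Center (2, -11), radius = 3


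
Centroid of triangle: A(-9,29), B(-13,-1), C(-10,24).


Gx = (-9- 13- 10)/3 = -32/3 = -10.6667
Gy = (29- 1+24)/3 = 52/3 = 17.3333

G = (-10.6667, 17.3333)


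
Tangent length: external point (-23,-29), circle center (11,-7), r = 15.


d = sqrt((-23-11)^2 + (-29+ 7)^2) = sqrt(1156+484) = 40.4969
L = sqrt(1640.0000 - 225) = sqrt(1415.0000) = 37.6165

37.6165


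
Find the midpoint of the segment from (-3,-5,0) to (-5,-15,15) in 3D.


Mx = (-3- 5)/2 = -4.0000
My = (-5- 15)/2 = -10.0000
Mz = (0+15)/2 = 7.5000

M = (-4.0000, -10.0000, 7.5000)


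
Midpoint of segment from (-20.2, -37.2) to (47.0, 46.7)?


Mx = (-20.2 + 47.0)/2 = 26.8/2 = 13.4000
My = (-37.2 + 46.7)/2 = 9.5/2 = 4.7500

(13.4000, 4.7500)


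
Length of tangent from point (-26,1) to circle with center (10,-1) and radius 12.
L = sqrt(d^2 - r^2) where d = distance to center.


d = sqrt((-26-10)^2 + (1+ 1)^2) = sqrt(1296+4) = 36.0555
L = sqrt(1300.0000 - 144) = sqrt(1156.0000) = 34.0000

34.0000


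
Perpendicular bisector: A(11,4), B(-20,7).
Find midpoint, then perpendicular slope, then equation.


Midpoint = (-4.5, 5.5)
Slope of AB = dy/dx = 3/(-31) = -0.0968
Perp slope = -dx/dy = 31/3 = 10.3333
b = My - (perp slope)*Mx = 5.5 + (-31*(-4.5))/3 = 5.5 + 46.5000 = 52.0000

y = 10.3333x + 52.0000


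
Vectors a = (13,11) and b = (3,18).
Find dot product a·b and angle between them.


a·b = 13*3 + 11*18 = 39 + 198 = 237
|a| = sqrt(169+121) = 17.0294
|b| = sqrt(9+324) = 18.2483
cos(theta) = 237/(sqrt(290)*sqrt(333)) = 237/sqrt(96570) = 0.762653
theta = arccos(237/sqrt(96570)) = 40.3013 degrees

a·b = 237, theta = 40.3013 deg


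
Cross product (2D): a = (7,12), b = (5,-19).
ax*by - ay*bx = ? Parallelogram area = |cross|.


cross = 7*(-19) - 12*5 = -133 - 60 = -193
Parallelogram area = |-193| = 193

cross = -193, parallelogram area = 193


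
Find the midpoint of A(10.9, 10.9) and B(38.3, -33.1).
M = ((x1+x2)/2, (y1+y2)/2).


Mx = (10.9 + 38.3)/2 = 49.2/2 = 24.6000
My = (10.9 - 33.1)/2 = -22.2/2 = -11.1000

(24.6000, -11.1000)


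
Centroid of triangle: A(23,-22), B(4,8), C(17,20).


Gx = (23+4+17)/3 = 44/3 = 14.6667
Gy = (-22+8+20)/3 = 6/3 = 2.0000

G = (14.6667, 2.0000)


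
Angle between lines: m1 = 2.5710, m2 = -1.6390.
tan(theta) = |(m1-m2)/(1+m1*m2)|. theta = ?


m1-m2 = 4.21
1+m1*m2 = -3.213869
tan(theta) = |4.21/(-3.213869)| = 1.309948
theta = arctan(|4.21/(-3.213869)|) = 52.6423 degrees (acute angle)

52.6423 degrees


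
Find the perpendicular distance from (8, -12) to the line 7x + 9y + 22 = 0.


|7*8 + 9*(-12) + 22| = |-30| = 30
sqrt(49 + 81) = sqrt(130) = 11.4018
d = 30/sqrt(130) = 2.6312

2.6312


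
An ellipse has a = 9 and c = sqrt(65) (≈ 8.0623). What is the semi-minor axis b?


b^2 = 9^2 - (sqrt(65))^2 = 81 - 65 = 16
b = sqrt(16) = 4

b = 4


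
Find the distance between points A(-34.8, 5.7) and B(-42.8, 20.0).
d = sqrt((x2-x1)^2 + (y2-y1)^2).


dx = -42.8 + 34.8 = -8.0
dy = 20.0 - 5.7 = 14.3
d = sqrt(64.0 + 204.49) = sqrt(268.49) = 16.3857

16.3857


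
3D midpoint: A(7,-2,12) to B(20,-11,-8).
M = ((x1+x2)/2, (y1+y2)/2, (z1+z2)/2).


Mx = (7+20)/2 = 13.5000
My = (-2- 11)/2 = -6.5000
Mz = (12- 8)/2 = 2.0000

M = (13.5000, -6.5000, 2.0000)


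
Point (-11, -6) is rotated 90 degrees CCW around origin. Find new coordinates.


cos(90) = 0, sin(90) = 1
x' = -11*0 + 6*1 = 6
y' = -11*1 - 6*0 = -11

(6, -11)


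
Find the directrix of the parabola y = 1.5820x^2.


a = 1.5820
1/(4a) = 0.1580
directrix: y = -0.1580 = -0.1580

y = -0.1580


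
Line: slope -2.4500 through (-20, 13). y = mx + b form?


y - 13 = -2.4500(x + 20)
y = -2.4500x + 13 + 2.4500*(-20)
y = -2.4500x - 36.0000

y = -2.4500x - 36.0000


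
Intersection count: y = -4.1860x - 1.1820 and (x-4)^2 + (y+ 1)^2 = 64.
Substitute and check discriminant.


Substitute y = -4.1860x - 1.1820: (x-4)^2 + (-4.1860x- 1.1820+ 1)^2 = 64
Expand to Ax^2 + Bx + C = 0, where b-k = -0.182
A = 1+m^2 = 18.522596
B = 2(m(b-k) - h) = 2(-4.1860*(-0.182) - 4) = -6.476296
C = h^2 + (b-k)^2 - r^2 = 16 + 0.033124 - 64 = -47.966876
disc = B^2-4AC = 41.9424 + 3553.8843 = 3595.8267
disc > 0

2 intersection points


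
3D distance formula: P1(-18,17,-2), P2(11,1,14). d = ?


dx=29, dy=-16, dz=16
d = sqrt(841+256+256) = sqrt(1353) = 36.7831

36.7831


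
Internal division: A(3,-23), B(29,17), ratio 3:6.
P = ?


Px = (3*29 + 6*3)/9 = 105/9 = 11.6667
Py = (3*17 + 6*(-23))/9 = -87/9 = -9.6667

P = (11.6667, -9.6667)


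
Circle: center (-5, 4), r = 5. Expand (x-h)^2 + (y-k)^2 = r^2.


(x+ 5)^2 + (y-4)^2 = 5^2
D = -2h = 10, E = -2k = -8
F = h^2+k^2-r^2 = 25+16-25 = 16

x^2 + y^2 + 10x - 8y + 16 = 0


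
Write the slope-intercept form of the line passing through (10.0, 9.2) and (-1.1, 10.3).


m = (1.1)/(-11.1) = -0.0991
b = y1 - m*x1 = 9.2 - (1.1*10.0)/(-11.1) = 9.2 + 0.9910 = 10.1910

y = -0.0991x + 10.1910


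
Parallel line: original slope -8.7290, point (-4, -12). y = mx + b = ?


Parallel lines have equal slopes.
m2 = -8.7290
b2 = -12 + 8.7290*(-4) = -46.9160

y = -8.7290x - 46.9160


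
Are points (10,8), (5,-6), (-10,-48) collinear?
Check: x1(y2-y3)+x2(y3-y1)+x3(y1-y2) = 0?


10*(-6+ 48) + 5*(-48-8) - 10*(8+ 6)
= 420 - 280 - 140 = 0

Yes, collinear (determinant = 0)


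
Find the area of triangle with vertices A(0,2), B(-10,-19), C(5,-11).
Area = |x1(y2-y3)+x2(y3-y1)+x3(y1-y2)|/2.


0*(-19+ 11) = 0
-10*(-11-2) = 130
5*(2+ 19) = 105
sum = 235
Area = |235|/2 = 117.5000

117.5000 sq units


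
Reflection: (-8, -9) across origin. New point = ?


Reflection rule for origin: (-x, -y)
(-8, -9) -> (8, 9)

(8, 9)


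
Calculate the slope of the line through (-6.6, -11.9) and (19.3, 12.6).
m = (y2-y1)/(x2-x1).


dy = 12.6 + 11.9 = 24.5
dx = 19.3 + 6.6 = 25.9
m = 24.5/25.9 = 0.9459

m = 0.9459


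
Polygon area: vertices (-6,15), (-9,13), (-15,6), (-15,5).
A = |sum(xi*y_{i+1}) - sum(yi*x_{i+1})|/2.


sum(xi*y_{i+1}) = -6*13 - 9*6 - 15*5 - 15*15 = -432
sum(yi*x_{i+1}) = 15*(-9) + 13*(-15) + 6*(-15) + 5*(-6) = -450
Area = |-432 + 450|/2 = 18/2 = 9.0000

9.0000 sq units


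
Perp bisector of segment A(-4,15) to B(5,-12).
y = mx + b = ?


Midpoint = (0.5, 1.5)
Slope of AB = dy/dx = -27/9 = -3.0000
Perp slope = -dx/dy = 9/27 = 0.3333
b = My - (perp slope)*Mx = 1.5 + (9*0.5)/(-27) = 1.5 - 0.1667 = 1.3333

y = 0.3333x + 1.3333


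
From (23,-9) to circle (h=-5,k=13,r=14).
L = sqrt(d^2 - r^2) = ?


d = sqrt((23+ 5)^2 + (-9-13)^2) = sqrt(784+484) = 35.6090
L = sqrt(1268.0000 - 196) = sqrt(1072.0000) = 32.7414

32.7414


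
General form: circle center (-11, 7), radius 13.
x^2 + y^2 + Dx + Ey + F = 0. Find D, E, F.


(x+ 11)^2 + (y-7)^2 = 13^2
D = -2h = 22, E = -2k = -14
F = h^2+k^2-r^2 = 121+49-169 = 1

D = 22, E = -14, F = 1


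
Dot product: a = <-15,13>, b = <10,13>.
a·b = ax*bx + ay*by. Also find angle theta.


a·b = -15*10 + 13*13 = -150 + 169 = 19
|a| = sqrt(225+169) = 19.8494
|b| = sqrt(100+169) = 16.4012
cos(theta) = 19/(sqrt(394)*sqrt(269)) = 19/sqrt(105986) = 0.058362
theta = arccos(19/sqrt(105986)) = 86.6542 degrees

a·b = 19, theta = 86.6542 deg


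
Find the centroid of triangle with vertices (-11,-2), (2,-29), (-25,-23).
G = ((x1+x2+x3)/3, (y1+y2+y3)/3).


Gx = (-11+2- 25)/3 = -34/3 = -11.3333
Gy = (-2- 29- 23)/3 = -54/3 = -18.0000

G = (-11.3333, -18.0000)


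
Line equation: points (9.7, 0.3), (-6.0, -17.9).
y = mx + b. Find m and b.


m = (-18.2)/(-15.7) = 1.1592
b = y1 - m*x1 = 0.3 - (-18.2*9.7)/(-15.7) = 0.3 - 11.2446 = -10.9446

y = 1.1592x - 10.9446


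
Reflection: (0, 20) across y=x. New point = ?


Reflection rule for y=x: (y, x)
(0, 20) -> (20, 0)

(20, 0)


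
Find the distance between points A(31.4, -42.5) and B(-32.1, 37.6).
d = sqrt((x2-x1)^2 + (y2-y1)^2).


dx = -32.1 - 31.4 = -63.5
dy = 37.6 + 42.5 = 80.1
d = sqrt(4032.25 + 6416.01) = sqrt(10448.26) = 102.2167

102.2167


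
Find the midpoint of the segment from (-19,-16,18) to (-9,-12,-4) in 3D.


Mx = (-19- 9)/2 = -14.0000
My = (-16- 12)/2 = -14.0000
Mz = (18- 4)/2 = 7.0000

M = (-14.0000, -14.0000, 7.0000)


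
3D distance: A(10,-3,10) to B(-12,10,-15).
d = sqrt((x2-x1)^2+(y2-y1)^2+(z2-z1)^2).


dx=-22, dy=13, dz=-25
d = sqrt(484+169+625) = sqrt(1278) = 35.7491

35.7491


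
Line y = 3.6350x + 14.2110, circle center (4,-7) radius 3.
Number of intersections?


Substitute y = 3.6350x + 14.2110: (x-4)^2 + (3.6350x+14.2110+ 7)^2 = 9
Expand to Ax^2 + Bx + C = 0, where b-k = 21.211
A = 1+m^2 = 14.213225
B = 2(m(b-k) - h) = 2(3.6350*21.211 - 4) = 146.20397
C = h^2 + (b-k)^2 - r^2 = 16 + 449.906521 - 9 = 456.906521
disc = B^2-4AC = 21375.6008 - 25976.4607 = -4600.8599
disc < 0

0 intersection points


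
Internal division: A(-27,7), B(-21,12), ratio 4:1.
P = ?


Px = (4*(-21) + 1*(-27))/5 = -111/5 = -22.2000
Py = (4*12 + 1*7)/5 = 55/5 = 11.0000

P = (-22.2000, 11.0000)


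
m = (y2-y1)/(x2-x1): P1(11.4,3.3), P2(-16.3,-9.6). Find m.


dy = -9.6 - 3.3 = -12.9
dx = -16.3 - 11.4 = -27.7
m = -12.9/(-27.7) = 0.4657

m = 0.4657


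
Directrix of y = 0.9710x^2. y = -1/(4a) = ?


a = 0.9710
1/(4a) = 0.2575
directrix: y = -0.2575 = -0.2575

y = -0.2575


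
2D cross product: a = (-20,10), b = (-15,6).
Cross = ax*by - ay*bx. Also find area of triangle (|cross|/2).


cross = -20*6 - 10*(-15) = -120 + 150 = 30
Triangle area = |30|/2 = 30/2 = 15.0000

cross = 30, triangle area = 15.0000


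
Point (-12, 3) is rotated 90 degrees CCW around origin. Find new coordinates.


cos(90) = 0, sin(90) = 1
x' = -12*0 - 3*1 = -3
y' = -12*1 + 3*0 = -12

(-3, -12)


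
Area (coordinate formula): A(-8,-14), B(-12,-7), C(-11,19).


-8*(-7-19) = 208
-12*(19+ 14) = -396
-11*(-14+ 7) = 77
sum = -111
Area = |-111|/2 = 55.5000

55.5000 sq units


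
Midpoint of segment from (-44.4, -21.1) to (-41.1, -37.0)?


Mx = (-44.4 - 41.1)/2 = -85.5/2 = -42.7500
My = (-21.1 - 37.0)/2 = -58.1/2 = -29.0500

(-42.7500, -29.0500)


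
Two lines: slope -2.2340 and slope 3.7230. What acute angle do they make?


m1-m2 = -5.957
1+m1*m2 = -7.317182
tan(theta) = |-5.957/(-7.317182)| = 0.814111
theta = arctan(|-5.957/(-7.317182)|) = 39.1494 degrees (acute angle)

39.1494 degrees


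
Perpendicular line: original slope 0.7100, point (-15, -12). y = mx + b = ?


Perpendicular slope = -1/m1 = -1/0.7100 = -1.4085
b2 = y0 - m2*x0 = -12 - 15/0.7100 = -12 - 21.1268 = -33.1268

y = -1.4085x - 33.1268


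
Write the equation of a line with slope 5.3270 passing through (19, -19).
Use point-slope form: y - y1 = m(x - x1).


y + 19 = 5.3270(x - 19)
y = 5.3270x - 19 - 5.3270*19
y = 5.3270x - 120.2130

y = 5.3270x - 120.2130


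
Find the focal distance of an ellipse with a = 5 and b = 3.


c^2 = 5^2 - 3^2 = 25 - 9 = 16
c = sqrt(16) = 4.0000

c = 4.0000


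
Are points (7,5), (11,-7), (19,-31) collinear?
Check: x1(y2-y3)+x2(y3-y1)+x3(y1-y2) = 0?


7*(-7+ 31) + 11*(-31-5) + 19*(5+ 7)
= 168 - 396 + 228 = 0

Yes, collinear (determinant = 0)


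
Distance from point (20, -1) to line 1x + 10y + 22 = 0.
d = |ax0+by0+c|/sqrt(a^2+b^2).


|1*20 + 10*(-1) + 22| = |32| = 32
sqrt(1 + 100) = sqrt(101) = 10.0499
d = 32/sqrt(101) = 3.1841

3.1841


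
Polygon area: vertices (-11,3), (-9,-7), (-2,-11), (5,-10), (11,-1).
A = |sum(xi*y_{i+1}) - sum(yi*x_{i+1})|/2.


sum(xi*y_{i+1}) = -11*(-7) - 9*(-11) - 2*(-10) + 5*(-1) + 11*3 = 224
sum(yi*x_{i+1}) = 3*(-9) - 7*(-2) - 11*5 - 10*11 - 1*(-11) = -167
Area = |224 + 167|/2 = 391/2 = 195.5000

195.5000 sq units


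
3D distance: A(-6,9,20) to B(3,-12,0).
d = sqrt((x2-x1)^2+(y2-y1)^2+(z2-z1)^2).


dx=9, dy=-21, dz=-20
d = sqrt(81+441+400) = sqrt(922) = 30.3645

30.3645


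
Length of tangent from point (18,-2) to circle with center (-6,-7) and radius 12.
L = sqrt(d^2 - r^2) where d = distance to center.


d = sqrt((18+ 6)^2 + (-2+ 7)^2) = sqrt(576+25) = 24.5153
L = sqrt(601.0000 - 144) = sqrt(457.0000) = 21.3776

21.3776


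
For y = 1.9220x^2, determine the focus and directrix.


a = 1.9220
1/(4a) = 0.1301
Focus = (0, 0.1301)
Directrix: y = -0.1301

Focus = (0, 0.1301), Directrix: y = -0.1301


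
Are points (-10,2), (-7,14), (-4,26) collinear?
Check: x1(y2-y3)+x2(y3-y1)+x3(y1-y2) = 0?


-10*(14-26) - 7*(26-2) - 4*(2-14)
= 120 - 168 + 48 = 0

Yes, collinear (determinant = 0)


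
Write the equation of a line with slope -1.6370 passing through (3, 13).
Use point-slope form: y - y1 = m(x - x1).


y - 13 = -1.6370(x - 3)
y = -1.6370x + 13 + 1.6370*3
y = -1.6370x + 17.9110

y = -1.6370x + 17.9110


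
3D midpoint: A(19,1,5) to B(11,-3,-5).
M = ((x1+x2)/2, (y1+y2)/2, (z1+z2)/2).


Mx = (19+11)/2 = 15.0000
My = (1- 3)/2 = -1.0000
Mz = (5- 5)/2 = 0

M = (15.0000, -1.0000, 0)


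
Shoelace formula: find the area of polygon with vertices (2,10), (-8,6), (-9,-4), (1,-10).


sum(xi*y_{i+1}) = 2*6 - 8*(-4) - 9*(-10) + 1*10 = 144
sum(yi*x_{i+1}) = 10*(-8) + 6*(-9) - 4*1 - 10*2 = -158
Area = |144 + 158|/2 = 302/2 = 151.0000

151.0000 sq units


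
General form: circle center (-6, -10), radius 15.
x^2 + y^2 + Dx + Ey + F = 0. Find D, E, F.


(x+ 6)^2 + (y+ 10)^2 = 15^2
D = -2h = 12, E = -2k = 20
F = h^2+k^2-r^2 = 36+100-225 = -89

D = 12, E = 20, F = -89


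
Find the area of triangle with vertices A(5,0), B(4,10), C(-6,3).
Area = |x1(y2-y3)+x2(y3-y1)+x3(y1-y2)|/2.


5*(10-3) = 35
4*(3-0) = 12
-6*(0-10) = 60
sum = 107
Area = |107|/2 = 53.5000

53.5000 sq units


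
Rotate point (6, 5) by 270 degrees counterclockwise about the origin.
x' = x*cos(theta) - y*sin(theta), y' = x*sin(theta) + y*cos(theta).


cos(270) = 0, sin(270) = -1
x' = 6*0 - 5*(-1) = 5
y' = 6*(-1) + 5*0 = -6

(5, -6)


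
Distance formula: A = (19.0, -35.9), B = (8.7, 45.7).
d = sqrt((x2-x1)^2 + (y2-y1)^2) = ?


dx = 8.7 - 19.0 = -10.3
dy = 45.7 + 35.9 = 81.6
d = sqrt(106.09 + 6658.56) = sqrt(6764.65) = 82.2475

82.2475


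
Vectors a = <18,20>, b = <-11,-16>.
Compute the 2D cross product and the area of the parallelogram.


cross = 18*(-16) - 20*(-11) = -288 + 220 = -68
Parallelogram area = |-68| = 68

cross = -68, parallelogram area = 68


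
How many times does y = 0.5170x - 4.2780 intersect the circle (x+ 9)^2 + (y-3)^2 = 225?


Substitute y = 0.5170x - 4.2780: (x+ 9)^2 + (0.5170x- 4.2780-3)^2 = 225
Expand to Ax^2 + Bx + C = 0, where b-k = -7.278
A = 1+m^2 = 1.267289
B = 2(m(b-k) - h) = 2(0.5170*(-7.278) + 9) = 10.474548
C = h^2 + (b-k)^2 - r^2 = 81 + 52.969284 - 225 = -91.030716
disc = B^2-4AC = 109.7162 + 461.4489 = 571.1651
disc > 0

2 intersection points


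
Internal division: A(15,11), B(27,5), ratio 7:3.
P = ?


Px = (7*27 + 3*15)/10 = 234/10 = 23.4000
Py = (7*5 + 3*11)/10 = 68/10 = 6.8000

P = (23.4000, 6.8000)


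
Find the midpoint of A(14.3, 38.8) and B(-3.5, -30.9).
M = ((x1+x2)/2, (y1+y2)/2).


Mx = (14.3 - 3.5)/2 = 10.8/2 = 5.4000
My = (38.8 - 30.9)/2 = 7.9/2 = 3.9500

(5.4000, 3.9500)


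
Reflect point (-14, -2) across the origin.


Reflection rule for origin: (-x, -y)
(-14, -2) -> (14, 2)

(14, 2)


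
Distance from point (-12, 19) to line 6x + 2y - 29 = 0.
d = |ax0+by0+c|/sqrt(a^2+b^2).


|6*(-12) + 2*19 - 29| = |-63| = 63
sqrt(36 + 4) = sqrt(40) = 6.3246
d = 63/sqrt(40) = 9.9612

9.9612


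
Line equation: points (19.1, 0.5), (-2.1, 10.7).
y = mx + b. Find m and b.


m = (10.2)/(-21.2) = -0.4811
b = y1 - m*x1 = 0.5 - (10.2*19.1)/(-21.2) = 0.5 + 9.1896 = 9.6896

y = -0.4811x + 9.6896


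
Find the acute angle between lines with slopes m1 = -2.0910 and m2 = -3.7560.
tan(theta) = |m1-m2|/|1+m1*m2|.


m1-m2 = 1.665
1+m1*m2 = 8.853796
tan(theta) = |1.665/8.853796| = 0.188055
theta = arctan(|1.665/8.853796|) = 10.6504 degrees (acute angle)

10.6504 degrees


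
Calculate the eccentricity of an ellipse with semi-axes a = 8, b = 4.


c = sqrt(64-16) = sqrt(48) = 6.9282
e = c/a = sqrt(48)/8 = 0.8660

e = 0.8660


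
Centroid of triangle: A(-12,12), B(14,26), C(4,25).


Gx = (-12+14+4)/3 = 6/3 = 2.0000
Gy = (12+26+25)/3 = 63/3 = 21.0000

G = (2.0000, 21.0000)


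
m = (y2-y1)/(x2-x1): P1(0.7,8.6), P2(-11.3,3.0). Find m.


dy = 3.0 - 8.6 = -5.6
dx = -11.3 - 0.7 = -12.0
m = -5.6/(-12.0) = 0.4667

m = 0.4667


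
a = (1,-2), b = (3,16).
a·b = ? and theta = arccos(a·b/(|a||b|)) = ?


a·b = 1*3 - 2*16 = 3 - 32 = -29
|a| = sqrt(1+4) = 2.2361
|b| = sqrt(9+256) = 16.2788
cos(theta) = -29/(sqrt(5)*sqrt(265)) = -29/sqrt(1325) = -0.796691
theta = arccos(-29/sqrt(1325)) = 142.8153 degrees

a·b = -29, theta = 142.8153 deg


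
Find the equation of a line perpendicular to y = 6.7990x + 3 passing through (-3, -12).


Perpendicular slope = -1/m1 = -1/6.7990 = -0.1471
b2 = y0 - m2*x0 = -12 - 3/6.7990 = -12 - 0.4412 = -12.4412

y = -0.1471x - 12.4412


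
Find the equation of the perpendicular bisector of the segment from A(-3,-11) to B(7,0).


Midpoint = (2, -5.5)
Slope of AB = dy/dx = 11/10 = 1.1000
Perp slope = -dx/dy = -10/11 = -0.9091
b = My - (perp slope)*Mx = -5.5 + (10*2)/11 = -5.5 + 1.8182 = -3.6818

y = -0.9091x - 3.6818


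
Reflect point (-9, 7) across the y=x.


Reflection rule for y=x: (y, x)
(-9, 7) -> (7, -9)

(7, -9)


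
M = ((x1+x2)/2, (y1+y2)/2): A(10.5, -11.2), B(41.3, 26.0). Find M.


Mx = (10.5 + 41.3)/2 = 51.8/2 = 25.9000
My = (-11.2 + 26.0)/2 = 14.8/2 = 7.4000

(25.9000, 7.4000)


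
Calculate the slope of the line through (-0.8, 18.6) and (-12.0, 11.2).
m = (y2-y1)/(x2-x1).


dy = 11.2 - 18.6 = -7.4
dx = -12.0 + 0.8 = -11.2
m = -7.4/(-11.2) = 0.6607

m = 0.6607


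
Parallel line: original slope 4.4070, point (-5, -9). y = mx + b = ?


Parallel lines have equal slopes.
m2 = 4.4070
b2 = -9 - 4.4070*(-5) = 13.0350

y = 4.4070x + 13.0350


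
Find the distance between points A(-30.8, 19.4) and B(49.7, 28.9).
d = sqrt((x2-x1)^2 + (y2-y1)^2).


dx = 49.7 + 30.8 = 80.5
dy = 28.9 - 19.4 = 9.5
d = sqrt(6480.25 + 90.25) = sqrt(6570.5) = 81.0586

81.0586


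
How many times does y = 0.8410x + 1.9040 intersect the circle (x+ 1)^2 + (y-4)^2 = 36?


Substitute y = 0.8410x + 1.9040: (x+ 1)^2 + (0.8410x+1.9040-4)^2 = 36
Expand to Ax^2 + Bx + C = 0, where b-k = -2.096
A = 1+m^2 = 1.707281
B = 2(m(b-k) - h) = 2(0.8410*(-2.096) + 1) = -1.525472
C = h^2 + (b-k)^2 - r^2 = 1 + 4.393216 - 36 = -30.606784
disc = B^2-4AC = 2.3271 + 209.0175 = 211.3446
disc > 0

2 intersection points


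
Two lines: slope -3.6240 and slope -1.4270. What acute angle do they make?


m1-m2 = -2.197
1+m1*m2 = 6.171448
tan(theta) = |-2.197/6.171448| = 0.355994
theta = arctan(|-2.197/6.171448|) = 19.5954 degrees (acute angle)

19.5954 degrees


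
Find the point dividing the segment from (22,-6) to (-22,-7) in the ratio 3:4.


Px = (3*(-22) + 4*22)/7 = 22/7 = 3.1429
Py = (3*(-7) + 4*(-6))/7 = -45/7 = -6.4286

P = (3.1429, -6.4286)


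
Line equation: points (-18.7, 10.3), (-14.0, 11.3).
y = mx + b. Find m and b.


m = (1.0)/(4.7) = 0.2128
b = y1 - m*x1 = 10.3 - (1.0*(-18.7))/(4.7) = 10.3 + 3.9787 = 14.2787

y = 0.2128x + 14.2787


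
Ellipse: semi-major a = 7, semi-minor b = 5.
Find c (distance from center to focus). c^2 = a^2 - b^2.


c^2 = 7^2 - 5^2 = 49 - 25 = 24
c = sqrt(24) = 4.8990

c = 4.8990


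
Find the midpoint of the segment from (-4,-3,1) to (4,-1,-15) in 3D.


Mx = (-4+4)/2 = 0
My = (-3- 1)/2 = -2.0000
Mz = (1- 15)/2 = -7.0000

M = (0, -2.0000, -7.0000)


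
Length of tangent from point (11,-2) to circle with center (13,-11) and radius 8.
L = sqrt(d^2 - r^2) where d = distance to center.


d = sqrt((11-13)^2 + (-2+ 11)^2) = sqrt(4+81) = 9.2195
L = sqrt(85.0000 - 64) = sqrt(21.0000) = 4.5826

4.5826


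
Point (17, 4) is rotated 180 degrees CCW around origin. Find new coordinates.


cos(180) = -1, sin(180) = 0
x' = 17*(-1) - 4*0 = -17
y' = 17*0 + 4*(-1) = -4

(-17, -4)


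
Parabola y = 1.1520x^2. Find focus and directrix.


a = 1.1520
1/(4a) = 0.2170
Focus = (0, 0.2170)
Directrix: y = -0.2170

Focus = (0, 0.2170), Directrix: y = -0.2170


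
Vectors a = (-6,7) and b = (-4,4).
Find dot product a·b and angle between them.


a·b = -6*(-4) + 7*4 = 24 + 28 = 52
|a| = sqrt(36+49) = 9.2195
|b| = sqrt(16+16) = 5.6569
cos(theta) = 52/(sqrt(85)*sqrt(32)) = 52/sqrt(2720) = 0.997054
theta = arccos(52/sqrt(2720)) = 4.3987 degrees

a·b = 52, theta = 4.3987 deg


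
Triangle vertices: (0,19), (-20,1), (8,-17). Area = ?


0*(1+ 17) = 0
-20*(-17-19) = 720
8*(19-1) = 144
sum = 864
Area = |864|/2 = 432.0000

432.0000 sq units


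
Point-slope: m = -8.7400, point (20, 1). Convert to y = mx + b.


y - 1 = -8.7400(x - 20)
y = -8.7400x + 1 + 8.7400*20
y = -8.7400x + 175.8000

y = -8.7400x + 175.8000


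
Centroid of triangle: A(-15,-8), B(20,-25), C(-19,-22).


Gx = (-15+20- 19)/3 = -14/3 = -4.6667
Gy = (-8- 25- 22)/3 = -55/3 = -18.3333

G = (-4.6667, -18.3333)


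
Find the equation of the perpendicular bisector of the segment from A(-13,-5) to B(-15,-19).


Midpoint = (-14, -12)
Slope of AB = dy/dx = -14/(-2) = 7.0000
Perp slope = -dx/dy = -2/14 = -0.1429
b = My - (perp slope)*Mx = -12 + (-2*(-14))/(-14) = -12 - 2.0000 = -14.0000

y = -0.1429x - 14.0000


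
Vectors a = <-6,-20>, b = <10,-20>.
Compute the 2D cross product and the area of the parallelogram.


cross = -6*(-20) + 20*10 = 120 + 200 = 320
Parallelogram area = |320| = 320

cross = 320, parallelogram area = 320


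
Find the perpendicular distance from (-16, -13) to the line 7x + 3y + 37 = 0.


|7*(-16) + 3*(-13) + 37| = |-114| = 114
sqrt(49 + 9) = sqrt(58) = 7.6158
d = 114/sqrt(58) = 14.9689

14.9689


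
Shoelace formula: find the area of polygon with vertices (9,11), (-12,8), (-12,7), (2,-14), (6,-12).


sum(xi*y_{i+1}) = 9*8 - 12*7 - 12*(-14) + 2*(-12) + 6*11 = 198
sum(yi*x_{i+1}) = 11*(-12) + 8*(-12) + 7*2 - 14*6 - 12*9 = -406
Area = |198 + 406|/2 = 604/2 = 302.0000

302.0000 sq units


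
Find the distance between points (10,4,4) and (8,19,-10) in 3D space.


dx=-2, dy=15, dz=-14
d = sqrt(4+225+196) = sqrt(425) = 20.6155

20.6155


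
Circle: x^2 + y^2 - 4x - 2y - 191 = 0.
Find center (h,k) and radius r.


h = -D/2 = 4/2 = 2
k = -E/2 = 2/2 = 1
r^2 = h^2 + k^2 - F = 4 + 1 + 191 = 196
r = 14

Center (2, 1), radius = 14


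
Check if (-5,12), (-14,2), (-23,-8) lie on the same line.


-5*(2+ 8) - 14*(-8-12) - 23*(12-2)
= -50 + 280 - 230 = 0

Yes, collinear (determinant = 0)


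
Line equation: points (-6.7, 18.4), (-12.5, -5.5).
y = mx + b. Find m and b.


m = (-23.9)/(-5.8) = 4.1207
b = y1 - m*x1 = 18.4 - (-23.9*(-6.7))/(-5.8) = 18.4 + 27.6086 = 46.0086

y = 4.1207x + 46.0086


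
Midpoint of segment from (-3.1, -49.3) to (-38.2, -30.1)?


Mx = (-3.1 - 38.2)/2 = -41.3/2 = -20.6500
My = (-49.3 - 30.1)/2 = -79.4/2 = -39.7000

(-20.6500, -39.7000)


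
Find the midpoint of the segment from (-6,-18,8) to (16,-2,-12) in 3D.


Mx = (-6+16)/2 = 5.0000
My = (-18- 2)/2 = -10.0000
Mz = (8- 12)/2 = -2.0000

M = (5.0000, -10.0000, -2.0000)


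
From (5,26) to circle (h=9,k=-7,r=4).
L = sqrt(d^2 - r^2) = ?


d = sqrt((5-9)^2 + (26+ 7)^2) = sqrt(16+1089) = 33.2415
L = sqrt(1105.0000 - 16) = sqrt(1089.0000) = 33.0000

33.0000


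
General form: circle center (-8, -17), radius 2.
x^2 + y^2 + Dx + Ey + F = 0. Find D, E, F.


(x+ 8)^2 + (y+ 17)^2 = 2^2
D = -2h = 16, E = -2k = 34
F = h^2+k^2-r^2 = 64+289-4 = 349

D = 16, E = 34, F = 349


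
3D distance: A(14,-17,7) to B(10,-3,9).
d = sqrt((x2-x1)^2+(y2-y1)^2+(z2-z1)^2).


dx=-4, dy=14, dz=2
d = sqrt(16+196+4) = sqrt(216) = 14.6969

14.6969


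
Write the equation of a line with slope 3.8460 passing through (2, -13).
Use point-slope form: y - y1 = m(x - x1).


y + 13 = 3.8460(x - 2)
y = 3.8460x - 13 - 3.8460*2
y = 3.8460x - 20.6920

y = 3.8460x - 20.6920


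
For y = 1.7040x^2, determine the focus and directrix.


a = 1.7040
1/(4a) = 0.1467
Focus = (0, 0.1467)
Directrix: y = -0.1467

Focus = (0, 0.1467), Directrix: y = -0.1467


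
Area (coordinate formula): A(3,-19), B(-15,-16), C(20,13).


3*(-16-13) = -87
-15*(13+ 19) = -480
20*(-19+ 16) = -60
sum = -627
Area = |-627|/2 = 313.5000

313.5000 sq units


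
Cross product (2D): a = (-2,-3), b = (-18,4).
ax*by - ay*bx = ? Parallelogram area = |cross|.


cross = -2*4 + 3*(-18) = -8 - 54 = -62
Parallelogram area = |-62| = 62

cross = -62, parallelogram area = 62


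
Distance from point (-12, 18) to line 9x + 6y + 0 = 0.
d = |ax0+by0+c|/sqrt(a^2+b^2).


|9*(-12) + 6*18 + 0| = |0| = 0
sqrt(81 + 36) = sqrt(117) = 10.8167
d = 0/sqrt(117) = 0

0


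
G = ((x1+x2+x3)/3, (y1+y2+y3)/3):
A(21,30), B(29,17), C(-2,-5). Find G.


Gx = (21+29- 2)/3 = 48/3 = 16.0000
Gy = (30+17- 5)/3 = 42/3 = 14.0000

G = (16.0000, 14.0000)


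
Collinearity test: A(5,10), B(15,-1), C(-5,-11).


5*(-1+ 11) + 15*(-11-10) - 5*(10+ 1)
= 50 - 315 - 55 = -320

No, not collinear (determinant = -320)


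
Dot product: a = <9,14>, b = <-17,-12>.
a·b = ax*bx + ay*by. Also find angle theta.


a·b = 9*(-17) + 14*(-12) = -153 - 168 = -321
|a| = sqrt(81+196) = 16.6433
|b| = sqrt(289+144) = 20.8087
cos(theta) = -321/(sqrt(277)*sqrt(433)) = -321/sqrt(119941) = -0.926875
theta = arccos(-321/sqrt(119941)) = 157.9528 degrees

a·b = -321, theta = 157.9528 deg


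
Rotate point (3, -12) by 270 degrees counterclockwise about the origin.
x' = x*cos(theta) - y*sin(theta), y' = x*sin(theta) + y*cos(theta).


cos(270) = 0, sin(270) = -1
x' = 3*0 + 12*(-1) = -12
y' = 3*(-1) - 12*0 = -3

(-12, -3)


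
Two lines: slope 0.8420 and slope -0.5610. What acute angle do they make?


m1-m2 = 1.403
1+m1*m2 = 0.527638
tan(theta) = |1.403/0.527638| = 2.659020
theta = arctan(|1.403/0.527638|) = 69.3898 degrees (acute angle)

69.3898 degrees


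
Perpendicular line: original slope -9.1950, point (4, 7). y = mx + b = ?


Perpendicular slope = -1/m1 = -1/(-9.1950) = 0.1088
b2 = y0 - m2*x0 = 7 + 4/(-9.1950) = 7 - 0.4350 = 6.5650

y = 0.1088x + 6.5650


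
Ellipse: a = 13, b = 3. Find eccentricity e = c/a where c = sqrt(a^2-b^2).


c = sqrt(169-9) = sqrt(160) = 12.6491
e = c/a = sqrt(160)/13 = 0.9730

e = 0.9730


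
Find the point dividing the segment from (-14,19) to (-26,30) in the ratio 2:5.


Px = (2*(-26) + 5*(-14))/7 = -122/7 = -17.4286
Py = (2*30 + 5*19)/7 = 155/7 = 22.1429

P = (-17.4286, 22.1429)


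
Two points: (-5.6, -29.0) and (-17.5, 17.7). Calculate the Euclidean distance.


dx = -17.5 + 5.6 = -11.9
dy = 17.7 + 29.0 = 46.7
d = sqrt(141.61 + 2180.89) = sqrt(2322.5) = 48.1923

48.1923


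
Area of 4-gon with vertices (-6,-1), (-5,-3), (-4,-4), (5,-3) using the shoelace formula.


sum(xi*y_{i+1}) = -6*(-3) - 5*(-4) - 4*(-3) + 5*(-1) = 45
sum(yi*x_{i+1}) = -1*(-5) - 3*(-4) - 4*5 - 3*(-6) = 15
Area = |45 - 15|/2 = 30/2 = 15.0000

15.0000 sq units


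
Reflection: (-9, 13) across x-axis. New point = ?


Reflection rule for x-axis: (x, -y)
(-9, 13) -> (-9, -13)

(-9, -13)


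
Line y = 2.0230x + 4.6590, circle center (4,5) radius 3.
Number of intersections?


Substitute y = 2.0230x + 4.6590: (x-4)^2 + (2.0230x+4.6590-5)^2 = 9
Expand to Ax^2 + Bx + C = 0, where b-k = -0.341
A = 1+m^2 = 5.092529
B = 2(m(b-k) - h) = 2(2.0230*(-0.341) - 4) = -9.379686
C = h^2 + (b-k)^2 - r^2 = 16 + 0.116281 - 9 = 7.116281
disc = B^2-4AC = 87.9785 - 144.9595 = -56.9810
disc < 0

0 intersection points


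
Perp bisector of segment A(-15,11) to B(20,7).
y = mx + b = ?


Midpoint = (2.5, 9)
Slope of AB = dy/dx = -4/35 = -0.1143
Perp slope = -dx/dy = 35/4 = 8.7500
b = My - (perp slope)*Mx = 9 + (35*2.5)/(-4) = 9 - 21.8750 = -12.8750

y = 8.7500x - 12.8750


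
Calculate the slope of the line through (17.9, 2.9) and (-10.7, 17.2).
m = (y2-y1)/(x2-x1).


dy = 17.2 - 2.9 = 14.3
dx = -10.7 - 17.9 = -28.6
m = 14.3/(-28.6) = -0.5000

m = -0.5000


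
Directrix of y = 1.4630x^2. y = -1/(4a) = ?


a = 1.4630
1/(4a) = 0.1709
directrix: y = -0.1709 = -0.1709

y = -0.1709


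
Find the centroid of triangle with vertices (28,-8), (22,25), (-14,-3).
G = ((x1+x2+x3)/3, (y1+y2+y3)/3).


Gx = (28+22- 14)/3 = 36/3 = 12.0000
Gy = (-8+25- 3)/3 = 14/3 = 4.6667

G = (12.0000, 4.6667)


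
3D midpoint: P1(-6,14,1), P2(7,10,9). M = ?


Mx = (-6+7)/2 = 0.5000
My = (14+10)/2 = 12.0000
Mz = (1+9)/2 = 5.0000

M = (0.5000, 12.0000, 5.0000)


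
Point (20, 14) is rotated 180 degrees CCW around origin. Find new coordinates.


cos(180) = -1, sin(180) = 0
x' = 20*(-1) - 14*0 = -20
y' = 20*0 + 14*(-1) = -14

(-20, -14)


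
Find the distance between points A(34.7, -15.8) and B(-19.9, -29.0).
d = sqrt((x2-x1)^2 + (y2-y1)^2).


dx = -19.9 - 34.7 = -54.6
dy = -29.0 + 15.8 = -13.2
d = sqrt(2981.16 + 174.24) = sqrt(3155.4) = 56.1729

56.1729


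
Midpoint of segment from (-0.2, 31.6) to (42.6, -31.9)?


Mx = (-0.2 + 42.6)/2 = 42.4/2 = 21.2000
My = (31.6 - 31.9)/2 = -0.3/2 = -0.1500

(21.2000, -0.1500)


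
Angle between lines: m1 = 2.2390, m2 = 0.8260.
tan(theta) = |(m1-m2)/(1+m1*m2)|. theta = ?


m1-m2 = 1.413
1+m1*m2 = 2.849414
tan(theta) = |1.413/2.849414| = 0.495891
theta = arctan(|1.413/2.849414|) = 26.3764 degrees (acute angle)

26.3764 degrees


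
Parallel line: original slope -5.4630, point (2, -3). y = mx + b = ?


Parallel lines have equal slopes.
m2 = -5.4630
b2 = -3 + 5.4630*2 = 7.9260

y = -5.4630x + 7.9260


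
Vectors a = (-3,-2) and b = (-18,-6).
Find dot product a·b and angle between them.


a·b = -3*(-18) - 2*(-6) = 54 + 12 = 66
|a| = sqrt(9+4) = 3.6056
|b| = sqrt(324+36) = 18.9737
cos(theta) = 66/(sqrt(13)*sqrt(360)) = 66/sqrt(4680) = 0.964764
theta = arccos(66/sqrt(4680)) = 15.2551 degrees

a·b = 66, theta = 15.2551 deg


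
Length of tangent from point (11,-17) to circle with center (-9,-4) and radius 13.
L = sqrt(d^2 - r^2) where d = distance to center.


d = sqrt((11+ 9)^2 + (-17+ 4)^2) = sqrt(400+169) = 23.8537
L = sqrt(569.0000 - 169) = sqrt(400.0000) = 20.0000

20.0000
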